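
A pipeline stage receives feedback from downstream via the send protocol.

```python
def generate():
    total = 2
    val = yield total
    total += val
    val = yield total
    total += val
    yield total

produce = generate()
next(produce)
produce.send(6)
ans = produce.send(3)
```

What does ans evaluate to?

Step 1: next() -> yield total=2.
Step 2: send(6) -> val=6, total = 2+6 = 8, yield 8.
Step 3: send(3) -> val=3, total = 8+3 = 11, yield 11.
Therefore ans = 11.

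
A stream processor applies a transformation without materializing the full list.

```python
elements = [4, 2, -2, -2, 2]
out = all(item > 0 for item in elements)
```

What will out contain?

Step 1: Check item > 0 for each element in [4, 2, -2, -2, 2]:
  4 > 0: True
  2 > 0: True
  -2 > 0: False
  -2 > 0: False
  2 > 0: True
Step 2: all() returns False.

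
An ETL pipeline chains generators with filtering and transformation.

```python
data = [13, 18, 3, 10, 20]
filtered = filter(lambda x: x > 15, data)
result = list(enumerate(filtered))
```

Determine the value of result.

Step 1: Filter [13, 18, 3, 10, 20] for > 15: [18, 20].
Step 2: enumerate re-indexes from 0: [(0, 18), (1, 20)].
Therefore result = [(0, 18), (1, 20)].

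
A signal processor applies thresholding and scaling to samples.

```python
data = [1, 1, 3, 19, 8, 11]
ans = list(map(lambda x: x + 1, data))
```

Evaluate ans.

Step 1: Apply lambda x: x + 1 to each element:
  1 -> 2
  1 -> 2
  3 -> 4
  19 -> 20
  8 -> 9
  11 -> 12
Therefore ans = [2, 2, 4, 20, 9, 12].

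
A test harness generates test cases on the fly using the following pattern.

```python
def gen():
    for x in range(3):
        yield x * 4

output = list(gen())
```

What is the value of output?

Step 1: For each x in range(3), yield x * 4:
  x=0: yield 0 * 4 = 0
  x=1: yield 1 * 4 = 4
  x=2: yield 2 * 4 = 8
Therefore output = [0, 4, 8].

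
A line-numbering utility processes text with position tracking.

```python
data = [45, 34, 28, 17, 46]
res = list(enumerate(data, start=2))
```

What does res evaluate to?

Step 1: enumerate with start=2:
  (2, 45)
  (3, 34)
  (4, 28)
  (5, 17)
  (6, 46)
Therefore res = [(2, 45), (3, 34), (4, 28), (5, 17), (6, 46)].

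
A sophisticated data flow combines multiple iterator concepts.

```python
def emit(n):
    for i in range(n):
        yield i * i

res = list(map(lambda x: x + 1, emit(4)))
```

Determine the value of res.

Step 1: emit(4) yields squares: [0, 1, 4, 9].
Step 2: map adds 1 to each: [1, 2, 5, 10].
Therefore res = [1, 2, 5, 10].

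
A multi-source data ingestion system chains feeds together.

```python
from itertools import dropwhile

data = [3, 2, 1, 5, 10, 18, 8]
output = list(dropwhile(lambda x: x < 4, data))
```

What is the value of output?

Step 1: dropwhile drops elements while < 4:
  3 < 4: dropped
  2 < 4: dropped
  1 < 4: dropped
  5: kept (dropping stopped)
Step 2: Remaining elements kept regardless of condition.
Therefore output = [5, 10, 18, 8].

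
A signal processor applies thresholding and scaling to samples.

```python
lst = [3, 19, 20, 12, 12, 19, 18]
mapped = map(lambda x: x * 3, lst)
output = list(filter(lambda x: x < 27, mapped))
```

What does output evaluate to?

Step 1: Map x * 3:
  3 -> 9
  19 -> 57
  20 -> 60
  12 -> 36
  12 -> 36
  19 -> 57
  18 -> 54
Step 2: Filter for < 27:
  9: kept
  57: removed
  60: removed
  36: removed
  36: removed
  57: removed
  54: removed
Therefore output = [9].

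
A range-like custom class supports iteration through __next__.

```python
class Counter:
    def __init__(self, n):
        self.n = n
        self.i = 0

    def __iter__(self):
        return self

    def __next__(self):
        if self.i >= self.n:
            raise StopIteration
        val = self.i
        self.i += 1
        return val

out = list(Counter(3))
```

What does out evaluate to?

Step 1: Counter(3) creates an iterator counting 0 to 2.
Step 2: list() consumes all values: [0, 1, 2].
Therefore out = [0, 1, 2].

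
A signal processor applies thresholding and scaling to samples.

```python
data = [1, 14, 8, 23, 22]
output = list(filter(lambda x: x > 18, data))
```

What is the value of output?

Step 1: Filter elements > 18:
  1: removed
  14: removed
  8: removed
  23: kept
  22: kept
Therefore output = [23, 22].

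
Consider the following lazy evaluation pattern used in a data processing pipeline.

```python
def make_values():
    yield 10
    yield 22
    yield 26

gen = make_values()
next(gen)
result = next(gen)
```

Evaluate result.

Step 1: make_values() creates a generator.
Step 2: next(gen) yields 10 (consumed and discarded).
Step 3: next(gen) yields 22, assigned to result.
Therefore result = 22.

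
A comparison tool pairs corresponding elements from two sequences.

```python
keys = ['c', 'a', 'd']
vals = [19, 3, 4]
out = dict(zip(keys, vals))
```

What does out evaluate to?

Step 1: zip pairs keys with values:
  'c' -> 19
  'a' -> 3
  'd' -> 4
Therefore out = {'c': 19, 'a': 3, 'd': 4}.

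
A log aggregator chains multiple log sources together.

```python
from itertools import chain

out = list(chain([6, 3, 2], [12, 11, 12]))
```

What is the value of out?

Step 1: chain() concatenates iterables: [6, 3, 2] + [12, 11, 12].
Therefore out = [6, 3, 2, 12, 11, 12].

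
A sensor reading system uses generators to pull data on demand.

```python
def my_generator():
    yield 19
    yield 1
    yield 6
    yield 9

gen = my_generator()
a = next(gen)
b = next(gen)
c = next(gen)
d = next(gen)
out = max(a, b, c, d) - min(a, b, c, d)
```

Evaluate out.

Step 1: Create generator and consume all values:
  a = next(gen) = 19
  b = next(gen) = 1
  c = next(gen) = 6
  d = next(gen) = 9
Step 2: max = 19, min = 1, out = 19 - 1 = 18.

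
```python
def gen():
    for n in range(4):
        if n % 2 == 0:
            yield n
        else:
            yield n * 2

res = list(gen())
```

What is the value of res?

Step 1: For each n in range(4), yield n if even, else n*2:
  n=0 (even): yield 0
  n=1 (odd): yield 1*2 = 2
  n=2 (even): yield 2
  n=3 (odd): yield 3*2 = 6
Therefore res = [0, 2, 2, 6].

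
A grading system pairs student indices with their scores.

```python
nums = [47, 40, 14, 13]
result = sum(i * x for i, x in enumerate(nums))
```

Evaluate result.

Step 1: Compute i * x for each (i, x) in enumerate([47, 40, 14, 13]):
  i=0, x=47: 0*47 = 0
  i=1, x=40: 1*40 = 40
  i=2, x=14: 2*14 = 28
  i=3, x=13: 3*13 = 39
Step 2: sum = 0 + 40 + 28 + 39 = 107.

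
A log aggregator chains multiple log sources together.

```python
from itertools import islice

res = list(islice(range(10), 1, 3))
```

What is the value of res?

Step 1: islice(range(10), 1, 3) takes elements at indices [1, 3).
Step 2: Elements: [1, 2].
Therefore res = [1, 2].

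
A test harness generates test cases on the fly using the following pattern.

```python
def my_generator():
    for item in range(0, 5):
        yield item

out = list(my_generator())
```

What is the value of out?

Step 1: The generator yields each value from range(0, 5).
Step 2: list() consumes all yields: [0, 1, 2, 3, 4].
Therefore out = [0, 1, 2, 3, 4].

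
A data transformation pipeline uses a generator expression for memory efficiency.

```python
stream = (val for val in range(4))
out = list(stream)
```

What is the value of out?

Step 1: Generator expression iterates range(4): [0, 1, 2, 3].
Step 2: list() collects all values.
Therefore out = [0, 1, 2, 3].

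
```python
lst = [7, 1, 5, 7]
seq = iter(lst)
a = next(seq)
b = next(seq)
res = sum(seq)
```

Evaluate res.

Step 1: Create iterator over [7, 1, 5, 7].
Step 2: a = next() = 7, b = next() = 1.
Step 3: sum() of remaining [5, 7] = 12.
Therefore res = 12.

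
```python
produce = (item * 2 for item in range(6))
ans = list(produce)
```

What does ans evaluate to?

Step 1: For each item in range(6), compute item*2:
  item=0: 0*2 = 0
  item=1: 1*2 = 2
  item=2: 2*2 = 4
  item=3: 3*2 = 6
  item=4: 4*2 = 8
  item=5: 5*2 = 10
Therefore ans = [0, 2, 4, 6, 8, 10].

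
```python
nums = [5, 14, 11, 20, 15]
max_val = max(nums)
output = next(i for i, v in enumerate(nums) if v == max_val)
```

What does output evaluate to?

Step 1: max([5, 14, 11, 20, 15]) = 20.
Step 2: Find first index where value == 20:
  Index 0: 5 != 20
  Index 1: 14 != 20
  Index 2: 11 != 20
  Index 3: 20 == 20, found!
Therefore output = 3.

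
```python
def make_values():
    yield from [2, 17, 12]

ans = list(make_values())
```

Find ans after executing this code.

Step 1: yield from delegates to the iterable, yielding each element.
Step 2: Collected values: [2, 17, 12].
Therefore ans = [2, 17, 12].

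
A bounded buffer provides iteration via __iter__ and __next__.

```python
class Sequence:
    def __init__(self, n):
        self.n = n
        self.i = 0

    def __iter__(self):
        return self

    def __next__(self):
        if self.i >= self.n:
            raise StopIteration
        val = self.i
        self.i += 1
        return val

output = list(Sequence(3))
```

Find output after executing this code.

Step 1: Sequence(3) creates an iterator counting 0 to 2.
Step 2: list() consumes all values: [0, 1, 2].
Therefore output = [0, 1, 2].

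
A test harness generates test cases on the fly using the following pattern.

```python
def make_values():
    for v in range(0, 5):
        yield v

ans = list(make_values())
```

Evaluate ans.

Step 1: The generator yields each value from range(0, 5).
Step 2: list() consumes all yields: [0, 1, 2, 3, 4].
Therefore ans = [0, 1, 2, 3, 4].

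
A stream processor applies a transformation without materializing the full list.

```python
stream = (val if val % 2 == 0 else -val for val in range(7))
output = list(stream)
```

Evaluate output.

Step 1: For each val in range(7), yield val if even, else -val:
  val=0: even, yield 0
  val=1: odd, yield -1
  val=2: even, yield 2
  val=3: odd, yield -3
  val=4: even, yield 4
  val=5: odd, yield -5
  val=6: even, yield 6
Therefore output = [0, -1, 2, -3, 4, -5, 6].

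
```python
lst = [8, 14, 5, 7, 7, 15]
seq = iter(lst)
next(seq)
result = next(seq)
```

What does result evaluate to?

Step 1: Create iterator over [8, 14, 5, 7, 7, 15].
Step 2: next() consumes 8.
Step 3: next() returns 14.
Therefore result = 14.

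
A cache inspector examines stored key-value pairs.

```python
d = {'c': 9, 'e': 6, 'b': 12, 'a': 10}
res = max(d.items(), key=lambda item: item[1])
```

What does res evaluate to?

Step 1: Find item with maximum value:
  ('c', 9)
  ('e', 6)
  ('b', 12)
  ('a', 10)
Step 2: Maximum value is 12 at key 'b'.
Therefore res = ('b', 12).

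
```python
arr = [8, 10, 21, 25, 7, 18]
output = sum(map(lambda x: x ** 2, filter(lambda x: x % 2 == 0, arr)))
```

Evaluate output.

Step 1: Filter even numbers from [8, 10, 21, 25, 7, 18]: [8, 10, 18]
Step 2: Square each: [64, 100, 324]
Step 3: Sum = 488.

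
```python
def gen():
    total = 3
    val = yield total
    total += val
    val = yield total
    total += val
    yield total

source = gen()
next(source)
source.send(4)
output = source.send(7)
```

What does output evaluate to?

Step 1: next() -> yield total=3.
Step 2: send(4) -> val=4, total = 3+4 = 7, yield 7.
Step 3: send(7) -> val=7, total = 7+7 = 14, yield 14.
Therefore output = 14.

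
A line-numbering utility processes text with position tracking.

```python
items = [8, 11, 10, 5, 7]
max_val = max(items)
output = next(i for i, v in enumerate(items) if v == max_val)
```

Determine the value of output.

Step 1: max([8, 11, 10, 5, 7]) = 11.
Step 2: Find first index where value == 11:
  Index 0: 8 != 11
  Index 1: 11 == 11, found!
Therefore output = 1.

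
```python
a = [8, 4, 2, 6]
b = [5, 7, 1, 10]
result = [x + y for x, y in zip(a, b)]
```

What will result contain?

Step 1: Add corresponding elements:
  8 + 5 = 13
  4 + 7 = 11
  2 + 1 = 3
  6 + 10 = 16
Therefore result = [13, 11, 3, 16].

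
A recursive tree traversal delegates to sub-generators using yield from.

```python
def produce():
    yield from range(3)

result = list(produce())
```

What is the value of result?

Step 1: yield from delegates to the iterable, yielding each element.
Step 2: Collected values: [0, 1, 2].
Therefore result = [0, 1, 2].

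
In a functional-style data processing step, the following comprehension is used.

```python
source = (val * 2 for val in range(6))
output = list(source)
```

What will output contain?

Step 1: For each val in range(6), compute val*2:
  val=0: 0*2 = 0
  val=1: 1*2 = 2
  val=2: 2*2 = 4
  val=3: 3*2 = 6
  val=4: 4*2 = 8
  val=5: 5*2 = 10
Therefore output = [0, 2, 4, 6, 8, 10].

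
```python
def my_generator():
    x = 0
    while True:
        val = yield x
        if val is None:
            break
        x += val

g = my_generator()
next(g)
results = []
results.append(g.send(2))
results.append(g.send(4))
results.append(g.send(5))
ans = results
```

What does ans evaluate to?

Step 1: next(g) -> yield 0.
Step 2: send(2) -> x = 2, yield 2.
Step 3: send(4) -> x = 6, yield 6.
Step 4: send(5) -> x = 11, yield 11.
Therefore ans = [2, 6, 11].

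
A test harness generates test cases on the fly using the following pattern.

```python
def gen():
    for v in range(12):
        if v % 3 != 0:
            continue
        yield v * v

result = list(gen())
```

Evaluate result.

Step 1: Only yield v**2 when v is divisible by 3:
  v=0: 0 % 3 == 0, yield 0**2 = 0
  v=3: 3 % 3 == 0, yield 3**2 = 9
  v=6: 6 % 3 == 0, yield 6**2 = 36
  v=9: 9 % 3 == 0, yield 9**2 = 81
Therefore result = [0, 9, 36, 81].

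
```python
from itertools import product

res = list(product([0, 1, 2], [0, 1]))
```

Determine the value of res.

Step 1: product([0, 1, 2], [0, 1]) gives all pairs:
  (0, 0)
  (0, 1)
  (1, 0)
  (1, 1)
  (2, 0)
  (2, 1)
Therefore res = [(0, 0), (0, 1), (1, 0), (1, 1), (2, 0), (2, 1)].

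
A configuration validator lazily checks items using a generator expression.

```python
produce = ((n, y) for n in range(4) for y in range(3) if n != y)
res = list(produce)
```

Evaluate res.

Step 1: Nested generator over range(4) x range(3) where n != y:
  (0, 0): excluded (n == y)
  (0, 1): included
  (0, 2): included
  (1, 0): included
  (1, 1): excluded (n == y)
  (1, 2): included
  (2, 0): included
  (2, 1): included
  (2, 2): excluded (n == y)
  (3, 0): included
  (3, 1): included
  (3, 2): included
Therefore res = [(0, 1), (0, 2), (1, 0), (1, 2), (2, 0), (2, 1), (3, 0), (3, 1), (3, 2)].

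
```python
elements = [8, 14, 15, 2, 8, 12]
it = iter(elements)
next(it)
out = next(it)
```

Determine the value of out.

Step 1: Create iterator over [8, 14, 15, 2, 8, 12].
Step 2: next() consumes 8.
Step 3: next() returns 14.
Therefore out = 14.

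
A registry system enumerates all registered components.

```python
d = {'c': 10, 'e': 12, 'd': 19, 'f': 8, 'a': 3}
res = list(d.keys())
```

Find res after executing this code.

Step 1: d.keys() returns the dictionary keys in insertion order.
Therefore res = ['c', 'e', 'd', 'f', 'a'].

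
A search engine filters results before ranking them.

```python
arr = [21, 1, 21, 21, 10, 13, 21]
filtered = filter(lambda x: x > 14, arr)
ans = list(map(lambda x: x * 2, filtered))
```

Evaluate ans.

Step 1: Filter arr for elements > 14:
  21: kept
  1: removed
  21: kept
  21: kept
  10: removed
  13: removed
  21: kept
Step 2: Map x * 2 on filtered [21, 21, 21, 21]:
  21 -> 42
  21 -> 42
  21 -> 42
  21 -> 42
Therefore ans = [42, 42, 42, 42].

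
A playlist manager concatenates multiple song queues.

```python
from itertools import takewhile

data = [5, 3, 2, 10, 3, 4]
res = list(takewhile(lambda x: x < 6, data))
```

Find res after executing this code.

Step 1: takewhile stops at first element >= 6:
  5 < 6: take
  3 < 6: take
  2 < 6: take
  10 >= 6: stop
Therefore res = [5, 3, 2].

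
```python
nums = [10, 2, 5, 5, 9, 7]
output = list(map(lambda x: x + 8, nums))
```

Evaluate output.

Step 1: Apply lambda x: x + 8 to each element:
  10 -> 18
  2 -> 10
  5 -> 13
  5 -> 13
  9 -> 17
  7 -> 15
Therefore output = [18, 10, 13, 13, 17, 15].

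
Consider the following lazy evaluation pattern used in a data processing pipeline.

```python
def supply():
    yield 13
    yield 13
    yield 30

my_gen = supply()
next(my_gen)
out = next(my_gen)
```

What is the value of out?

Step 1: supply() creates a generator.
Step 2: next(my_gen) yields 13 (consumed and discarded).
Step 3: next(my_gen) yields 13, assigned to out.
Therefore out = 13.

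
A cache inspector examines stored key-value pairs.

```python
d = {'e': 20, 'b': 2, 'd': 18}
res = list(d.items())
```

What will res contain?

Step 1: d.items() returns (key, value) pairs in insertion order.
Therefore res = [('e', 20), ('b', 2), ('d', 18)].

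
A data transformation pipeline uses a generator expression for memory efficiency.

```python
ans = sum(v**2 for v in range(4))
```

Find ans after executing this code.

Step 1: Compute v**2 for each v in range(4):
  v=0: 0**2 = 0
  v=1: 1**2 = 1
  v=2: 2**2 = 4
  v=3: 3**2 = 9
Step 2: sum = 0 + 1 + 4 + 9 = 14.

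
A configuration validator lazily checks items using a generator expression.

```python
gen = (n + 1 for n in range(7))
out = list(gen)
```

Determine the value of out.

Step 1: For each n in range(7), compute n+1:
  n=0: 0+1 = 1
  n=1: 1+1 = 2
  n=2: 2+1 = 3
  n=3: 3+1 = 4
  n=4: 4+1 = 5
  n=5: 5+1 = 6
  n=6: 6+1 = 7
Therefore out = [1, 2, 3, 4, 5, 6, 7].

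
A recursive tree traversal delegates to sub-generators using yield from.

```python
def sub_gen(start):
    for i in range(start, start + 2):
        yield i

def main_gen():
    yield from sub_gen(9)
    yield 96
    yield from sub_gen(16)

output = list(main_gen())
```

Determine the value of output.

Step 1: main_gen() delegates to sub_gen(9):
  yield 9
  yield 10
Step 2: yield 96
Step 3: Delegates to sub_gen(16):
  yield 16
  yield 17
Therefore output = [9, 10, 96, 16, 17].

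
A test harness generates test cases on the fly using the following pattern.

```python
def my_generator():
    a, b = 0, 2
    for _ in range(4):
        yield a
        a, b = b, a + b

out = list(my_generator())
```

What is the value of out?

Step 1: Fibonacci-like sequence starting with a=0, b=2:
  Iteration 1: yield a=0, then a,b = 2,2
  Iteration 2: yield a=2, then a,b = 2,4
  Iteration 3: yield a=2, then a,b = 4,6
  Iteration 4: yield a=4, then a,b = 6,10
Therefore out = [0, 2, 2, 4].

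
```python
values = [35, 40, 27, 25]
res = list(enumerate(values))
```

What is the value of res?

Step 1: enumerate pairs each element with its index:
  (0, 35)
  (1, 40)
  (2, 27)
  (3, 25)
Therefore res = [(0, 35), (1, 40), (2, 27), (3, 25)].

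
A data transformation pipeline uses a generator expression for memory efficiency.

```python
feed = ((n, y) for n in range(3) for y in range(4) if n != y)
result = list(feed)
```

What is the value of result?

Step 1: Nested generator over range(3) x range(4) where n != y:
  (0, 0): excluded (n == y)
  (0, 1): included
  (0, 2): included
  (0, 3): included
  (1, 0): included
  (1, 1): excluded (n == y)
  (1, 2): included
  (1, 3): included
  (2, 0): included
  (2, 1): included
  (2, 2): excluded (n == y)
  (2, 3): included
Therefore result = [(0, 1), (0, 2), (0, 3), (1, 0), (1, 2), (1, 3), (2, 0), (2, 1), (2, 3)].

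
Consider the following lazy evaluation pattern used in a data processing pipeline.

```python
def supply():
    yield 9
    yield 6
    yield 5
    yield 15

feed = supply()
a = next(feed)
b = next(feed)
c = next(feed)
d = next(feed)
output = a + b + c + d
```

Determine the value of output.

Step 1: Create generator and consume all values:
  a = next(feed) = 9
  b = next(feed) = 6
  c = next(feed) = 5
  d = next(feed) = 15
Step 2: output = 9 + 6 + 5 + 15 = 35.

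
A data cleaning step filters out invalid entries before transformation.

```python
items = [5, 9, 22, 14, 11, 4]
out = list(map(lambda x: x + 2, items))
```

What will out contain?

Step 1: Apply lambda x: x + 2 to each element:
  5 -> 7
  9 -> 11
  22 -> 24
  14 -> 16
  11 -> 13
  4 -> 6
Therefore out = [7, 11, 24, 16, 13, 6].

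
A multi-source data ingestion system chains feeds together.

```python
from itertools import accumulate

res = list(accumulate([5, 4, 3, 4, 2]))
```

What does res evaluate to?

Step 1: accumulate computes running sums:
  + 5 = 5
  + 4 = 9
  + 3 = 12
  + 4 = 16
  + 2 = 18
Therefore res = [5, 9, 12, 16, 18].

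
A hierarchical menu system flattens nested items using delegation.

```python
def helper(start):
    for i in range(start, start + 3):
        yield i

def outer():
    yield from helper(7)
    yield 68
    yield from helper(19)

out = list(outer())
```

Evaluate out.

Step 1: outer() delegates to helper(7):
  yield 7
  yield 8
  yield 9
Step 2: yield 68
Step 3: Delegates to helper(19):
  yield 19
  yield 20
  yield 21
Therefore out = [7, 8, 9, 68, 19, 20, 21].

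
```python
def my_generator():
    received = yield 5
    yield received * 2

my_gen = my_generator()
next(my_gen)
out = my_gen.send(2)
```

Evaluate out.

Step 1: next(my_gen) advances to first yield, producing 5.
Step 2: send(2) resumes, received = 2.
Step 3: yield received * 2 = 2 * 2 = 4.
Therefore out = 4.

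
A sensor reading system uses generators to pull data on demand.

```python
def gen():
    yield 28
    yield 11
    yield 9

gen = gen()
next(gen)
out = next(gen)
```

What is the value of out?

Step 1: gen() creates a generator.
Step 2: next(gen) yields 28 (consumed and discarded).
Step 3: next(gen) yields 11, assigned to out.
Therefore out = 11.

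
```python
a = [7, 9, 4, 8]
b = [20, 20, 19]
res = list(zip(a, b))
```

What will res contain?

Step 1: zip stops at shortest (len(a)=4, len(b)=3):
  Index 0: (7, 20)
  Index 1: (9, 20)
  Index 2: (4, 19)
Step 2: Last element of a (8) has no pair, dropped.
Therefore res = [(7, 20), (9, 20), (4, 19)].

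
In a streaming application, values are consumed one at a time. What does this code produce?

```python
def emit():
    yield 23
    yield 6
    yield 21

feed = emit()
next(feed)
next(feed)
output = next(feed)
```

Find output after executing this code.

Step 1: emit() creates a generator.
Step 2: next(feed) yields 23 (consumed and discarded).
Step 3: next(feed) yields 6 (consumed and discarded).
Step 4: next(feed) yields 21, assigned to output.
Therefore output = 21.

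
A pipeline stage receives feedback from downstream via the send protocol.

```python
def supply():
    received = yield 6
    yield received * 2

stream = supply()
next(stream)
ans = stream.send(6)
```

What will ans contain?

Step 1: next(stream) advances to first yield, producing 6.
Step 2: send(6) resumes, received = 6.
Step 3: yield received * 2 = 6 * 2 = 12.
Therefore ans = 12.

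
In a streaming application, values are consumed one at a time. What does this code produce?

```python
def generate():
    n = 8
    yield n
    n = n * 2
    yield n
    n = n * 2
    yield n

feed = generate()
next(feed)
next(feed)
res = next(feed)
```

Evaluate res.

Step 1: Trace through generator execution:
  Yield 1: n starts at 8, yield 8
  Yield 2: n = 8 * 2 = 16, yield 16
  Yield 3: n = 16 * 2 = 32, yield 32
Step 2: First next() gets 8, second next() gets the second value, third next() yields 32.
Therefore res = 32.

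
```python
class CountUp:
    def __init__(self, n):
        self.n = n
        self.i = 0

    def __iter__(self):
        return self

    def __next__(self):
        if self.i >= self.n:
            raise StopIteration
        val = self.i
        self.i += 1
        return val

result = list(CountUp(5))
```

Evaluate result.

Step 1: CountUp(5) creates an iterator counting 0 to 4.
Step 2: list() consumes all values: [0, 1, 2, 3, 4].
Therefore result = [0, 1, 2, 3, 4].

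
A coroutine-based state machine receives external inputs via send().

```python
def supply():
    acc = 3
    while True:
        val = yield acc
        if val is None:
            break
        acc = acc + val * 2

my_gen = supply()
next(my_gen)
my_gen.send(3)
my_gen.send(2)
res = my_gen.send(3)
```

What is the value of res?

Step 1: next() -> yield acc=3.
Step 2: send(3) -> val=3, acc = 3 + 3*2 = 9, yield 9.
Step 3: send(2) -> val=2, acc = 9 + 2*2 = 13, yield 13.
Step 4: send(3) -> val=3, acc = 13 + 3*2 = 19, yield 19.
Therefore res = 19.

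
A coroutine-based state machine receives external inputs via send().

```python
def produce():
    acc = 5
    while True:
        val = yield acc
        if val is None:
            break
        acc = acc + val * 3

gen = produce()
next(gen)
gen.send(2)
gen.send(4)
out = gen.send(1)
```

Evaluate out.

Step 1: next() -> yield acc=5.
Step 2: send(2) -> val=2, acc = 5 + 2*3 = 11, yield 11.
Step 3: send(4) -> val=4, acc = 11 + 4*3 = 23, yield 23.
Step 4: send(1) -> val=1, acc = 23 + 1*3 = 26, yield 26.
Therefore out = 26.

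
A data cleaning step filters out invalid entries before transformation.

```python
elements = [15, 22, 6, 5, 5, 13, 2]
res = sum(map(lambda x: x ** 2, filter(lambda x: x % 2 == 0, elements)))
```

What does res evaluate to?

Step 1: Filter even numbers from [15, 22, 6, 5, 5, 13, 2]: [22, 6, 2]
Step 2: Square each: [484, 36, 4]
Step 3: Sum = 524.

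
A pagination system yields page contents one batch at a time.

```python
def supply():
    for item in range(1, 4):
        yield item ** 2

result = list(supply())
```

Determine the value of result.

Step 1: For each item in range(1, 4), yield item**2:
  item=1: yield 1**2 = 1
  item=2: yield 2**2 = 4
  item=3: yield 3**2 = 9
Therefore result = [1, 4, 9].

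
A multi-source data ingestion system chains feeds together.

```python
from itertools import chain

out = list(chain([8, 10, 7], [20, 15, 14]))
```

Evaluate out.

Step 1: chain() concatenates iterables: [8, 10, 7] + [20, 15, 14].
Therefore out = [8, 10, 7, 20, 15, 14].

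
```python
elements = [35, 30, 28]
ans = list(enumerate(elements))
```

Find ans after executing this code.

Step 1: enumerate pairs each element with its index:
  (0, 35)
  (1, 30)
  (2, 28)
Therefore ans = [(0, 35), (1, 30), (2, 28)].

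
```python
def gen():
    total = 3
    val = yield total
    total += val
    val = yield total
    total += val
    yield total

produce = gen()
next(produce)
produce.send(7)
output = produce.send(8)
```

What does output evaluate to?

Step 1: next() -> yield total=3.
Step 2: send(7) -> val=7, total = 3+7 = 10, yield 10.
Step 3: send(8) -> val=8, total = 10+8 = 18, yield 18.
Therefore output = 18.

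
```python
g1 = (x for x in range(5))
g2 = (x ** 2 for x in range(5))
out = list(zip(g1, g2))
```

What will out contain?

Step 1: g1 produces [0, 1, 2, 3, 4].
Step 2: g2 produces [0, 1, 4, 9, 16].
Step 3: zip pairs them: [(0, 0), (1, 1), (2, 4), (3, 9), (4, 16)].
Therefore out = [(0, 0), (1, 1), (2, 4), (3, 9), (4, 16)].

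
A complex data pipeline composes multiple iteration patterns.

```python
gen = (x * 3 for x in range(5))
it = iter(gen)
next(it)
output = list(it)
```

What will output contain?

Step 1: Generator produces [0, 3, 6, 9, 12].
Step 2: next(it) consumes first element (0).
Step 3: list(it) collects remaining: [3, 6, 9, 12].
Therefore output = [3, 6, 9, 12].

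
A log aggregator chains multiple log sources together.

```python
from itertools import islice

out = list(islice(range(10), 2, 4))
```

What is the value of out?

Step 1: islice(range(10), 2, 4) takes elements at indices [2, 4).
Step 2: Elements: [2, 3].
Therefore out = [2, 3].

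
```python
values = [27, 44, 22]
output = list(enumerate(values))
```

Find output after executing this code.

Step 1: enumerate pairs each element with its index:
  (0, 27)
  (1, 44)
  (2, 22)
Therefore output = [(0, 27), (1, 44), (2, 22)].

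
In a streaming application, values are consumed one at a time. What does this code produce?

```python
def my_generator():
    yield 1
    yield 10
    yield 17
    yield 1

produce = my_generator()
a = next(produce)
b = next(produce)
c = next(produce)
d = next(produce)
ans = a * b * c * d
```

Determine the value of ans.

Step 1: Create generator and consume all values:
  a = next(produce) = 1
  b = next(produce) = 10
  c = next(produce) = 17
  d = next(produce) = 1
Step 2: ans = 1 * 10 * 17 * 1 = 170.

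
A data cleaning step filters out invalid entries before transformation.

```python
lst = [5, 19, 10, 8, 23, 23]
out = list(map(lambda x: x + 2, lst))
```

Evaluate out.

Step 1: Apply lambda x: x + 2 to each element:
  5 -> 7
  19 -> 21
  10 -> 12
  8 -> 10
  23 -> 25
  23 -> 25
Therefore out = [7, 21, 12, 10, 25, 25].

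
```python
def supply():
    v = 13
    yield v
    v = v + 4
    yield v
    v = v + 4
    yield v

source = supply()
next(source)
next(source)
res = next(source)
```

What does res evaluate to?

Step 1: Trace through generator execution:
  Yield 1: v starts at 13, yield 13
  Yield 2: v = 13 + 4 = 17, yield 17
  Yield 3: v = 17 + 4 = 21, yield 21
Step 2: First next() gets 13, second next() gets the second value, third next() yields 21.
Therefore res = 21.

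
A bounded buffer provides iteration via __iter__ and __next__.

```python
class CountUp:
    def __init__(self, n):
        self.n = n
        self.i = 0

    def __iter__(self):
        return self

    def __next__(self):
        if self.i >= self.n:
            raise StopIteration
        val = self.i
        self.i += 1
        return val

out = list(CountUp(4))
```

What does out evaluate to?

Step 1: CountUp(4) creates an iterator counting 0 to 3.
Step 2: list() consumes all values: [0, 1, 2, 3].
Therefore out = [0, 1, 2, 3].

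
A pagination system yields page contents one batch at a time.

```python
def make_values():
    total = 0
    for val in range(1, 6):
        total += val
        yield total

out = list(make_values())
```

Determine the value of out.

Step 1: Generator accumulates running sum:
  val=1: total = 1, yield 1
  val=2: total = 3, yield 3
  val=3: total = 6, yield 6
  val=4: total = 10, yield 10
  val=5: total = 15, yield 15
Therefore out = [1, 3, 6, 10, 15].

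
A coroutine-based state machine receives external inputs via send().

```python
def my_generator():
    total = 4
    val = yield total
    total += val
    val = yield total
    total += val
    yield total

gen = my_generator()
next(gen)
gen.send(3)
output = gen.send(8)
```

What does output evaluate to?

Step 1: next() -> yield total=4.
Step 2: send(3) -> val=3, total = 4+3 = 7, yield 7.
Step 3: send(8) -> val=8, total = 7+8 = 15, yield 15.
Therefore output = 15.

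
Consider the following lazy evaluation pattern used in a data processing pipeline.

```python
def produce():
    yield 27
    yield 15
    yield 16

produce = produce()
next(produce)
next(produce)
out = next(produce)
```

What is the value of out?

Step 1: produce() creates a generator.
Step 2: next(produce) yields 27 (consumed and discarded).
Step 3: next(produce) yields 15 (consumed and discarded).
Step 4: next(produce) yields 16, assigned to out.
Therefore out = 16.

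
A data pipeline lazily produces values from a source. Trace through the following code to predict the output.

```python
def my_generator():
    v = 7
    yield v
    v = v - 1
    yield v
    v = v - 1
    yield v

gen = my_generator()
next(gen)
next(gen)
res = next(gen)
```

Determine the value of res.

Step 1: Trace through generator execution:
  Yield 1: v starts at 7, yield 7
  Yield 2: v = 7 - 1 = 6, yield 6
  Yield 3: v = 6 - 1 = 5, yield 5
Step 2: First next() gets 7, second next() gets the second value, third next() yields 5.
Therefore res = 5.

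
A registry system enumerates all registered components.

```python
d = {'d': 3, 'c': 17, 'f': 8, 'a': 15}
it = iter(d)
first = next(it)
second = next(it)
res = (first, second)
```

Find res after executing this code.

Step 1: iter(d) iterates over keys: ['d', 'c', 'f', 'a'].
Step 2: first = next(it) = 'd', second = next(it) = 'c'.
Therefore res = ('d', 'c').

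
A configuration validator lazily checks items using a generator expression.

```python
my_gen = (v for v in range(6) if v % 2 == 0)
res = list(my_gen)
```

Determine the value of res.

Step 1: Filter range(6) keeping only even values:
  v=0: even, included
  v=1: odd, excluded
  v=2: even, included
  v=3: odd, excluded
  v=4: even, included
  v=5: odd, excluded
Therefore res = [0, 2, 4].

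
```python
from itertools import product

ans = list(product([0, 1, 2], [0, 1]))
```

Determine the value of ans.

Step 1: product([0, 1, 2], [0, 1]) gives all pairs:
  (0, 0)
  (0, 1)
  (1, 0)
  (1, 1)
  (2, 0)
  (2, 1)
Therefore ans = [(0, 0), (0, 1), (1, 0), (1, 1), (2, 0), (2, 1)].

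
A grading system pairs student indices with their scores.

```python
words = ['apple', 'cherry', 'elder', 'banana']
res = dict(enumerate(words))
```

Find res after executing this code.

Step 1: enumerate pairs indices with words:
  0 -> 'apple'
  1 -> 'cherry'
  2 -> 'elder'
  3 -> 'banana'
Therefore res = {0: 'apple', 1: 'cherry', 2: 'elder', 3: 'banana'}.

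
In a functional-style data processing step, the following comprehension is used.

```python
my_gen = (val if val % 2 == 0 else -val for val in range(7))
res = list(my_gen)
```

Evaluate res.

Step 1: For each val in range(7), yield val if even, else -val:
  val=0: even, yield 0
  val=1: odd, yield -1
  val=2: even, yield 2
  val=3: odd, yield -3
  val=4: even, yield 4
  val=5: odd, yield -5
  val=6: even, yield 6
Therefore res = [0, -1, 2, -3, 4, -5, 6].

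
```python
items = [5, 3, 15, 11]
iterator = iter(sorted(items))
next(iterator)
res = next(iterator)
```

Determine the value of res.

Step 1: sorted([5, 3, 15, 11]) = [3, 5, 11, 15].
Step 2: Create iterator and skip 1 elements.
Step 3: next() returns 5.
Therefore res = 5.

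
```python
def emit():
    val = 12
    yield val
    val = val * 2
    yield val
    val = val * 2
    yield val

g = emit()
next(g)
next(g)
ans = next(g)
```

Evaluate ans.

Step 1: Trace through generator execution:
  Yield 1: val starts at 12, yield 12
  Yield 2: val = 12 * 2 = 24, yield 24
  Yield 3: val = 24 * 2 = 48, yield 48
Step 2: First next() gets 12, second next() gets the second value, third next() yields 48.
Therefore ans = 48.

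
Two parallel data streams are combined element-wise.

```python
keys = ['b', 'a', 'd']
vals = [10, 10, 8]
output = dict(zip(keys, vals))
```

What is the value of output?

Step 1: zip pairs keys with values:
  'b' -> 10
  'a' -> 10
  'd' -> 8
Therefore output = {'b': 10, 'a': 10, 'd': 8}.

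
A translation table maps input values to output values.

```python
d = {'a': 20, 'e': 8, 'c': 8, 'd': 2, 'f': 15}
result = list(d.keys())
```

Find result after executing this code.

Step 1: d.keys() returns the dictionary keys in insertion order.
Therefore result = ['a', 'e', 'c', 'd', 'f'].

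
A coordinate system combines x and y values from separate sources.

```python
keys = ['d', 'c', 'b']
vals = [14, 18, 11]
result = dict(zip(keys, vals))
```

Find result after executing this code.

Step 1: zip pairs keys with values:
  'd' -> 14
  'c' -> 18
  'b' -> 11
Therefore result = {'d': 14, 'c': 18, 'b': 11}.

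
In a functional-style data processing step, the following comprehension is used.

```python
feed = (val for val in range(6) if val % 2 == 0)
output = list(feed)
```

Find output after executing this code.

Step 1: Filter range(6) keeping only even values:
  val=0: even, included
  val=1: odd, excluded
  val=2: even, included
  val=3: odd, excluded
  val=4: even, included
  val=5: odd, excluded
Therefore output = [0, 2, 4].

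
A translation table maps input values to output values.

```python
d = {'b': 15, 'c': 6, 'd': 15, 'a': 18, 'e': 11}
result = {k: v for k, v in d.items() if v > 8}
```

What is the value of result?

Step 1: Filter items where value > 8:
  'b': 15 > 8: kept
  'c': 6 <= 8: removed
  'd': 15 > 8: kept
  'a': 18 > 8: kept
  'e': 11 > 8: kept
Therefore result = {'b': 15, 'd': 15, 'a': 18, 'e': 11}.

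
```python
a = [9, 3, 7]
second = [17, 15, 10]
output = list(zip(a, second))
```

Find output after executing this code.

Step 1: zip pairs elements at same index:
  Index 0: (9, 17)
  Index 1: (3, 15)
  Index 2: (7, 10)
Therefore output = [(9, 17), (3, 15), (7, 10)].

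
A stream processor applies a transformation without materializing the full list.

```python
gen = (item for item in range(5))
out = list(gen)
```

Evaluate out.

Step 1: Generator expression iterates range(5): [0, 1, 2, 3, 4].
Step 2: list() collects all values.
Therefore out = [0, 1, 2, 3, 4].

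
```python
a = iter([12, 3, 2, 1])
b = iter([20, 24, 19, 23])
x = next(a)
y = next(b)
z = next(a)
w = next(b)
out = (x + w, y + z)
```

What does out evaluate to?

Step 1: a iterates [12, 3, 2, 1], b iterates [20, 24, 19, 23].
Step 2: x = next(a) = 12, y = next(b) = 20.
Step 3: z = next(a) = 3, w = next(b) = 24.
Step 4: out = (12 + 24, 20 + 3) = (36, 23).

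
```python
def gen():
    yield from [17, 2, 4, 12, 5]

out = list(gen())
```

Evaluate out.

Step 1: yield from delegates to the iterable, yielding each element.
Step 2: Collected values: [17, 2, 4, 12, 5].
Therefore out = [17, 2, 4, 12, 5].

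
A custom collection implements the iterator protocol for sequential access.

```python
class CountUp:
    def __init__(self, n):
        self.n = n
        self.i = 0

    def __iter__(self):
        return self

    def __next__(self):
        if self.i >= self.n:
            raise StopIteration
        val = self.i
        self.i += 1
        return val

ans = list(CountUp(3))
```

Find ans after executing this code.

Step 1: CountUp(3) creates an iterator counting 0 to 2.
Step 2: list() consumes all values: [0, 1, 2].
Therefore ans = [0, 1, 2].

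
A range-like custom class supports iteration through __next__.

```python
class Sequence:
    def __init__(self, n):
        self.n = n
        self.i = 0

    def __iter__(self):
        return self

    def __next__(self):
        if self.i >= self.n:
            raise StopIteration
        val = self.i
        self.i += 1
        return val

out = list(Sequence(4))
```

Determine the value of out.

Step 1: Sequence(4) creates an iterator counting 0 to 3.
Step 2: list() consumes all values: [0, 1, 2, 3].
Therefore out = [0, 1, 2, 3].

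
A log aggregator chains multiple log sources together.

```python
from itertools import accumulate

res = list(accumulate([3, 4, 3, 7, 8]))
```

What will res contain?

Step 1: accumulate computes running sums:
  + 3 = 3
  + 4 = 7
  + 3 = 10
  + 7 = 17
  + 8 = 25
Therefore res = [3, 7, 10, 17, 25].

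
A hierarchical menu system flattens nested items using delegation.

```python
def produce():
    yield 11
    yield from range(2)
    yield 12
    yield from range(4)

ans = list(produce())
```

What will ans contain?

Step 1: Trace yields in order:
  yield 11
  yield 0
  yield 1
  yield 12
  yield 0
  yield 1
  yield 2
  yield 3
Therefore ans = [11, 0, 1, 12, 0, 1, 2, 3].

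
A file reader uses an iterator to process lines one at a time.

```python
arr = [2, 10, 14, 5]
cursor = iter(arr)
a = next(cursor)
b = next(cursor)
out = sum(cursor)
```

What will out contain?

Step 1: Create iterator over [2, 10, 14, 5].
Step 2: a = next() = 2, b = next() = 10.
Step 3: sum() of remaining [14, 5] = 19.
Therefore out = 19.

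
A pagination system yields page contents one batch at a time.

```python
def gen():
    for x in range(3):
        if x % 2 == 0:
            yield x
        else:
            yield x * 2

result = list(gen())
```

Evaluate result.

Step 1: For each x in range(3), yield x if even, else x*2:
  x=0 (even): yield 0
  x=1 (odd): yield 1*2 = 2
  x=2 (even): yield 2
Therefore result = [0, 2, 2].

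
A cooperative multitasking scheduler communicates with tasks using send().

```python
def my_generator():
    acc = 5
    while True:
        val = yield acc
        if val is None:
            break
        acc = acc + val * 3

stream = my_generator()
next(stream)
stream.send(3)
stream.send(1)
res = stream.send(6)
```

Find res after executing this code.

Step 1: next() -> yield acc=5.
Step 2: send(3) -> val=3, acc = 5 + 3*3 = 14, yield 14.
Step 3: send(1) -> val=1, acc = 14 + 1*3 = 17, yield 17.
Step 4: send(6) -> val=6, acc = 17 + 6*3 = 35, yield 35.
Therefore res = 35.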